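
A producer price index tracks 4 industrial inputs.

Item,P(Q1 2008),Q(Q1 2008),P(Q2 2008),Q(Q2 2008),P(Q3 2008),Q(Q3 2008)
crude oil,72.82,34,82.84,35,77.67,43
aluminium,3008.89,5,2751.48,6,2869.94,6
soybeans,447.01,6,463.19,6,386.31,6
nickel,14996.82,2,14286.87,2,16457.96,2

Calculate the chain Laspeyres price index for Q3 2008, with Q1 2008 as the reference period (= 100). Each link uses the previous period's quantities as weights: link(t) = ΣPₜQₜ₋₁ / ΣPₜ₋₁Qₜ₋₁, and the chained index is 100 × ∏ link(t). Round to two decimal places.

103.78

Link Q1 2008→Q2 2008:
ΣP(Q2 2008)Q(Q1 2008) = 82.84×34 + 2751.48×5 + 463.19×6 + 14286.87×2 = 2816.56 + 13757.4 + 2779.14 + 28573.74 = 47926.84
ΣP(Q1 2008)Q(Q1 2008) = 72.82×34 + 3008.89×5 + 447.01×6 + 14996.82×2 = 2475.88 + 15044.45 + 2682.06 + 29993.64 = 50196.03
link = 47926.84/50196.03 = 0.954793
Link Q2 2008→Q3 2008:
ΣP(Q3 2008)Q(Q2 2008) = 77.67×35 + 2869.94×6 + 386.31×6 + 16457.96×2 = 2718.45 + 17219.64 + 2317.86 + 32915.92 = 55171.87
ΣP(Q2 2008)Q(Q2 2008) = 82.84×35 + 2751.48×6 + 463.19×6 + 14286.87×2 = 2899.4 + 16508.88 + 2779.14 + 28573.74 = 50761.16
link = 55171.87/50761.16 = 1.086891
Chained index = 100 × 0.954793 × 1.086891 = 103.7757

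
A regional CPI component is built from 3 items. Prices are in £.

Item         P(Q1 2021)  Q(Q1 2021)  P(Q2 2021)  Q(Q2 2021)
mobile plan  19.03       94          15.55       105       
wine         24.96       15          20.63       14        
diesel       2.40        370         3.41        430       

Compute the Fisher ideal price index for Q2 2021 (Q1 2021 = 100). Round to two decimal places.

Laspeyres component (base-period weights):
ΣP(Q2 2021)Q(Q1 2021) = 15.55×94 + 20.63×15 + 3.41×370 = 1461.7 + 309.45 + 1261.7 = 3032.85
ΣP(Q1 2021)Q(Q1 2021) = 19.03×94 + 24.96×15 + 2.40×370 = 1788.82 + 374.4 + 888 = 3051.22
L = 3032.85 / 3051.22 × 100 = 99.3979
Paasche component (current-period weights):
ΣP(Q2 2021)Q(Q2 2021) = 15.55×105 + 20.63×14 + 3.41×430 = 1632.75 + 288.82 + 1466.3 = 3387.87
ΣP(Q1 2021)Q(Q2 2021) = 19.03×105 + 24.96×14 + 2.40×430 = 1998.15 + 349.44 + 1032 = 3379.59
P = 3387.87 / 3379.59 × 100 = 100.2450
Fisher = √(L × P) = √(99.3979 × 100.2450) = 99.8206

99.82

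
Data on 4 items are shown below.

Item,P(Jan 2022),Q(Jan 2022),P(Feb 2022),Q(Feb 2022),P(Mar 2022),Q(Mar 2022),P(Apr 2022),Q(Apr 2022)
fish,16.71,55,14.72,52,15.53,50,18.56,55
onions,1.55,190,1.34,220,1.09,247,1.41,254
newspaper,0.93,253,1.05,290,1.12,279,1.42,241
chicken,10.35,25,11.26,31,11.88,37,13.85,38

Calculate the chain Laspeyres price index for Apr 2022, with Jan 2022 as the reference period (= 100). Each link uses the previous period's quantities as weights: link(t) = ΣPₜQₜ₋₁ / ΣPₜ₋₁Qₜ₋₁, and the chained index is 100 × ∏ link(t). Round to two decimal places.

Link Jan 2022→Feb 2022:
ΣP(Feb 2022)Q(Jan 2022) = 14.72×55 + 1.34×190 + 1.05×253 + 11.26×25 = 809.6 + 254.6 + 265.65 + 281.5 = 1611.35
ΣP(Jan 2022)Q(Jan 2022) = 16.71×55 + 1.55×190 + 0.93×253 + 10.35×25 = 919.05 + 294.5 + 235.29 + 258.75 = 1707.59
link = 1611.35/1707.59 = 0.943640
Link Feb 2022→Mar 2022:
ΣP(Mar 2022)Q(Feb 2022) = 15.53×52 + 1.09×220 + 1.12×290 + 11.88×31 = 807.56 + 239.8 + 324.8 + 368.28 = 1740.44
ΣP(Feb 2022)Q(Feb 2022) = 14.72×52 + 1.34×220 + 1.05×290 + 11.26×31 = 765.44 + 294.8 + 304.5 + 349.06 = 1713.8
link = 1740.44/1713.8 = 1.015544
Link Mar 2022→Apr 2022:
ΣP(Apr 2022)Q(Mar 2022) = 18.56×50 + 1.41×247 + 1.42×279 + 13.85×37 = 928 + 348.27 + 396.18 + 512.45 = 2184.9
ΣP(Mar 2022)Q(Mar 2022) = 15.53×50 + 1.09×247 + 1.12×279 + 11.88×37 = 776.5 + 269.23 + 312.48 + 439.56 = 1797.77
link = 2184.9/1797.77 = 1.215339
Chained index = 100 × 0.943640 × 1.015544 × 1.215339 = 116.4669

116.47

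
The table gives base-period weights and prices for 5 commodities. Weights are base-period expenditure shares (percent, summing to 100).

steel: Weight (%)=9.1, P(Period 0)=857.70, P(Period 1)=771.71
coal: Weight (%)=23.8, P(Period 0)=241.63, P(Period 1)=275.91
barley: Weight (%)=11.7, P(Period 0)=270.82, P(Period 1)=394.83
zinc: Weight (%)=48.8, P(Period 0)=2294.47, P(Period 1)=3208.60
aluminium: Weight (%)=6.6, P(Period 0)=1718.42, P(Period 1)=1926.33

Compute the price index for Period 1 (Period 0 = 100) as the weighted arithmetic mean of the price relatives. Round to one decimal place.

128.1

steel: 9.1 × (771.71/857.70) = 9.1 × 0.899744 = 8.1877
coal: 23.8 × (275.91/241.63) = 23.8 × 1.141870 = 27.1765
barley: 11.7 × (394.83/270.82) = 11.7 × 1.457906 = 17.0575
zinc: 48.8 × (3208.60/2294.47) = 48.8 × 1.398406 = 68.2422
aluminium: 6.6 × (1926.33/1718.42) = 6.6 × 1.120989 = 7.3985
Index = Σ wᵢ·(p₁ᵢ/p₀ᵢ) = 8.1877 + 27.1765 + 17.0575 + 68.2422 + 7.3985 = 128.0624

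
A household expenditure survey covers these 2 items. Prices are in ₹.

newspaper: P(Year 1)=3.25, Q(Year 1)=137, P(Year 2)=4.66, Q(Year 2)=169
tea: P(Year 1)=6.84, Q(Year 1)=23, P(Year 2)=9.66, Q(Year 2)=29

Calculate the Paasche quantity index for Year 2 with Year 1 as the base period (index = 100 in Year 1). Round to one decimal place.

Paasche quantity index uses current-period prices as weights.
ΣP(Year 2)·Q(Year 2) = 4.66×169 + 9.66×29 = 787.54 + 280.14 = 1067.68
ΣP(Year 2)·Q(Year 1) = 4.66×137 + 9.66×23 = 638.42 + 222.18 = 860.6
Index = 1067.68 / 860.6 × 100 = 124.0623

124.1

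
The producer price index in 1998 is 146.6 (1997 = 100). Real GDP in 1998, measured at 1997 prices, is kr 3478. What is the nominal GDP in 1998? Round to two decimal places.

5098.75

Nominal = Real × (Index/100) = 3478 × (146.6/100)
        = 3478 × 1.466 = 5098.7480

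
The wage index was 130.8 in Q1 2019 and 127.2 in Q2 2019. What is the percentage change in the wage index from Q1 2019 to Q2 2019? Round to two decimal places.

-2.75%

Change = (127.2 − 130.8) / 130.8 × 100
       = -3.6 / 130.8 × 100 = -2.7523%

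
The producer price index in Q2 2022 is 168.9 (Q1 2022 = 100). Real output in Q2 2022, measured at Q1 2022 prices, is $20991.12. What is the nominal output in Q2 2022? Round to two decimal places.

Nominal = Real × (Index/100) = 20991.12 × (168.9/100)
        = 20991.12 × 1.689 = 35454.0017

35454.00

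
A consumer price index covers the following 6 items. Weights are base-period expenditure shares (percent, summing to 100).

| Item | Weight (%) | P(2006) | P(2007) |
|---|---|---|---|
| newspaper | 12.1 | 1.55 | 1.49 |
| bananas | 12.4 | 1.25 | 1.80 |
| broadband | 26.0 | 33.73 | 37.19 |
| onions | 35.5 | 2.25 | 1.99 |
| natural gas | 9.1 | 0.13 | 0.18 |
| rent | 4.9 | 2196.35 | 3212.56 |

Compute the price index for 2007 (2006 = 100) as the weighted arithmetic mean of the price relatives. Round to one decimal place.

newspaper: 12.1 × (1.49/1.55) = 12.1 × 0.961290 = 11.6316
bananas: 12.4 × (1.80/1.25) = 12.4 × 1.440000 = 17.8560
broadband: 26.0 × (37.19/33.73) = 26.0 × 1.102579 = 28.6671
onions: 35.5 × (1.99/2.25) = 35.5 × 0.884444 = 31.3978
natural gas: 9.1 × (0.18/0.13) = 9.1 × 1.384615 = 12.6000
rent: 4.9 × (3212.56/2196.35) = 4.9 × 1.462681 = 7.1671
Index = Σ wᵢ·(p₁ᵢ/p₀ᵢ) = 11.6316 + 17.8560 + 28.6671 + 31.3978 + 12.6000 + 7.1671 = 109.3196

109.3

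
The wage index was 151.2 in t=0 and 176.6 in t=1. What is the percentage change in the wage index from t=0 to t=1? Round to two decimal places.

16.80%

Change = (176.6 − 151.2) / 151.2 × 100
       = 25.4 / 151.2 × 100 = 16.7989%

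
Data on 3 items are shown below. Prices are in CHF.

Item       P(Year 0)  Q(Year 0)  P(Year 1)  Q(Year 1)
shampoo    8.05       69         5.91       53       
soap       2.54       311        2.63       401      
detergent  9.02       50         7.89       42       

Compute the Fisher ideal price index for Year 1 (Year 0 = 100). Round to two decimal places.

91.66

Laspeyres component (base-period weights):
ΣP(Year 1)Q(Year 0) = 5.91×69 + 2.63×311 + 7.89×50 = 407.79 + 817.93 + 394.5 = 1620.22
ΣP(Year 0)Q(Year 0) = 8.05×69 + 2.54×311 + 9.02×50 = 555.45 + 789.94 + 451 = 1796.39
L = 1620.22 / 1796.39 × 100 = 90.1931
Paasche component (current-period weights):
ΣP(Year 1)Q(Year 1) = 5.91×53 + 2.63×401 + 7.89×42 = 313.23 + 1054.63 + 331.38 = 1699.24
ΣP(Year 0)Q(Year 1) = 8.05×53 + 2.54×401 + 9.02×42 = 426.65 + 1018.54 + 378.84 = 1824.03
P = 1699.24 / 1824.03 × 100 = 93.1586
Fisher = √(L × P) = √(90.1931 × 93.1586) = 91.6638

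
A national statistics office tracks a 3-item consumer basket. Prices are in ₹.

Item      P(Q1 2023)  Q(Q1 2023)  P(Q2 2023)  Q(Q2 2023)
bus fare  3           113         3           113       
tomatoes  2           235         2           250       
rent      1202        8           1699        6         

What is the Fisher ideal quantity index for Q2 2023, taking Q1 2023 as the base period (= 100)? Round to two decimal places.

Laspeyres component (base-period weights):
ΣP(Q1 2023)Q(Q2 2023) = 3×113 + 2×250 + 1202×6 = 339 + 500 + 7212 = 8051
ΣP(Q1 2023)Q(Q1 2023) = 3×113 + 2×235 + 1202×8 = 339 + 470 + 9616 = 10425
L = 8051 / 10425 × 100 = 77.2278
Paasche component (current-period weights):
ΣP(Q2 2023)Q(Q2 2023) = 3×113 + 2×250 + 1699×6 = 339 + 500 + 10194 = 11033
ΣP(Q2 2023)Q(Q1 2023) = 3×113 + 2×235 + 1699×8 = 339 + 470 + 13592 = 14401
P = 11033 / 14401 × 100 = 76.6127
Fisher = √(L × P) = √(77.2278 × 76.6127) = 76.9197

76.92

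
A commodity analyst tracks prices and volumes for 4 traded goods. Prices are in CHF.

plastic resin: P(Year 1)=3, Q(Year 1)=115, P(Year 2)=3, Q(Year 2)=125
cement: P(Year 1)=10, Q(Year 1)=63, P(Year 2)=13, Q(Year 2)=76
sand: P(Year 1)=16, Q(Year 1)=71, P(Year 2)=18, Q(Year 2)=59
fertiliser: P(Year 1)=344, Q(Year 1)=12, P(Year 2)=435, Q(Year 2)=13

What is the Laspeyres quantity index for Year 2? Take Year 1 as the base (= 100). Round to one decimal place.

105.0

Laspeyres quantity index uses base-period prices as weights.
ΣP(Year 1)·Q(Year 2) = 3×125 + 10×76 + 16×59 + 344×13 = 375 + 760 + 944 + 4472 = 6551
ΣP(Year 1)·Q(Year 1) = 3×115 + 10×63 + 16×71 + 344×12 = 345 + 630 + 1136 + 4128 = 6239
Index = 6551 / 6239 × 100 = 105.0008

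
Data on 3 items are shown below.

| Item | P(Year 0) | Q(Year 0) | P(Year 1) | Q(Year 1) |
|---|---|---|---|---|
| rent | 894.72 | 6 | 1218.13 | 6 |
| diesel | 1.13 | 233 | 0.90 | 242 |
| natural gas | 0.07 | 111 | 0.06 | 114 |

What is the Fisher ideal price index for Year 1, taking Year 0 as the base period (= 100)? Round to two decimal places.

133.39

Laspeyres component (base-period weights):
ΣP(Year 1)Q(Year 0) = 1218.13×6 + 0.90×233 + 0.06×111 = 7308.78 + 209.7 + 6.66 = 7525.14
ΣP(Year 0)Q(Year 0) = 894.72×6 + 1.13×233 + 0.07×111 = 5368.32 + 263.29 + 7.77 = 5639.38
L = 7525.14 / 5639.38 × 100 = 133.4391
Paasche component (current-period weights):
ΣP(Year 1)Q(Year 1) = 1218.13×6 + 0.90×242 + 0.06×114 = 7308.78 + 217.8 + 6.84 = 7533.42
ΣP(Year 0)Q(Year 1) = 894.72×6 + 1.13×242 + 0.07×114 = 5368.32 + 273.46 + 7.98 = 5649.76
P = 7533.42 / 5649.76 × 100 = 133.3405
Fisher = √(L × P) = √(133.4391 × 133.3405) = 133.3898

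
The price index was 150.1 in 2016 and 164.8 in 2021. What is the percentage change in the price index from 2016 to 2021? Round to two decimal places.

Change = (164.8 − 150.1) / 150.1 × 100
       = 14.7 / 150.1 × 100 = 9.7935%

9.79%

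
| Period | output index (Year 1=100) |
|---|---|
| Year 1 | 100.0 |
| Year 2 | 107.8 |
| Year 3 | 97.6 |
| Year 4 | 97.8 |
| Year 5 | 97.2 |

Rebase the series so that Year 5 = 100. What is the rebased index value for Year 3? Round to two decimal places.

Rebased(Year 3) = 97.6 / 97.2 × 100 = 100.4115

100.41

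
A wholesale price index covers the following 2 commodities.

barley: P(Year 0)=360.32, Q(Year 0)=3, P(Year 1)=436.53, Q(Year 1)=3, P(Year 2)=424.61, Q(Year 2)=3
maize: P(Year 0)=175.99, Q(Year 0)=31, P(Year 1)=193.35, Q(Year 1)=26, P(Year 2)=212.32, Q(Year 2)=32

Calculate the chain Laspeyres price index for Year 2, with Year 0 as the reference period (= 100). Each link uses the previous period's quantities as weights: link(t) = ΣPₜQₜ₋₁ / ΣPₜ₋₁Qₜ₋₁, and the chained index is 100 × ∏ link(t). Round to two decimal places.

119.80

Link Year 0→Year 1:
ΣP(Year 1)Q(Year 0) = 436.53×3 + 193.35×31 = 1309.59 + 5993.85 = 7303.44
ΣP(Year 0)Q(Year 0) = 360.32×3 + 175.99×31 = 1080.96 + 5455.69 = 6536.65
link = 7303.44/6536.65 = 1.117306
Link Year 1→Year 2:
ΣP(Year 2)Q(Year 1) = 424.61×3 + 212.32×26 = 1273.83 + 5520.32 = 6794.15
ΣP(Year 1)Q(Year 1) = 436.53×3 + 193.35×26 = 1309.59 + 5027.1 = 6336.69
link = 6794.15/6336.69 = 1.072192
Chained index = 100 × 1.117306 × 1.072192 = 119.7967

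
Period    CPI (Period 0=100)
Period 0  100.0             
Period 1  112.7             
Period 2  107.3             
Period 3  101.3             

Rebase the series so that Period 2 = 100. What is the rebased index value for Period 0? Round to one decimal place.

93.2

Rebased(Period 0) = 100.0 / 107.3 × 100 = 93.1966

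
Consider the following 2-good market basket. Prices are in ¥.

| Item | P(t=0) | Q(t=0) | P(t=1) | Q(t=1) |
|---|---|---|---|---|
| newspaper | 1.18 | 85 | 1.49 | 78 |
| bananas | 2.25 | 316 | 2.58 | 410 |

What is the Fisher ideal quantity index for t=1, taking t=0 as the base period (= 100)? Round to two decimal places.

124.85

Laspeyres component (base-period weights):
ΣP(t=0)Q(t=1) = 1.18×78 + 2.25×410 = 92.04 + 922.5 = 1014.54
ΣP(t=0)Q(t=0) = 1.18×85 + 2.25×316 = 100.3 + 711 = 811.3
L = 1014.54 / 811.3 × 100 = 125.0512
Paasche component (current-period weights):
ΣP(t=1)Q(t=1) = 1.49×78 + 2.58×410 = 116.22 + 1057.8 = 1174.02
ΣP(t=1)Q(t=0) = 1.49×85 + 2.58×316 = 126.65 + 815.28 = 941.93
P = 1174.02 / 941.93 × 100 = 124.6398
Fisher = √(L × P) = √(125.0512 × 124.6398) = 124.8453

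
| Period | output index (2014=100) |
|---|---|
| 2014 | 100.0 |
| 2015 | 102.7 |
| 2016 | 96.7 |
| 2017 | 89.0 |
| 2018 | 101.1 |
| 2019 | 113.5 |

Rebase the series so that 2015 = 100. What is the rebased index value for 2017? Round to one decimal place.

86.7

Rebased(2017) = 89.0 / 102.7 × 100 = 86.6602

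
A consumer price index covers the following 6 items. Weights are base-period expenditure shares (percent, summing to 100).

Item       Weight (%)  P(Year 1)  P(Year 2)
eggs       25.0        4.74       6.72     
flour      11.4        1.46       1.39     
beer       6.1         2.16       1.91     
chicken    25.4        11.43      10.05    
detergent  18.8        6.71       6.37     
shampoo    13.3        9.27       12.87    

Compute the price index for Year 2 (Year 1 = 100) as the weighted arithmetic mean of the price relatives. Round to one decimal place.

eggs: 25.0 × (6.72/4.74) = 25.0 × 1.417722 = 35.4430
flour: 11.4 × (1.39/1.46) = 11.4 × 0.952055 = 10.8534
beer: 6.1 × (1.91/2.16) = 6.1 × 0.884259 = 5.3940
chicken: 25.4 × (10.05/11.43) = 25.4 × 0.879265 = 22.3333
detergent: 18.8 × (6.37/6.71) = 18.8 × 0.949329 = 17.8474
shampoo: 13.3 × (12.87/9.27) = 13.3 × 1.388350 = 18.4650
Index = Σ wᵢ·(p₁ᵢ/p₀ᵢ) = 35.4430 + 10.8534 + 5.3940 + 22.3333 + 17.8474 + 18.4650 = 110.3362

110.3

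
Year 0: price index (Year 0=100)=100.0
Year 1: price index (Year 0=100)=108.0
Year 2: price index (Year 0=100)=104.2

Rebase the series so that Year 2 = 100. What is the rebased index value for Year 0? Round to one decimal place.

Rebased(Year 0) = 100.0 / 104.2 × 100 = 95.9693

96.0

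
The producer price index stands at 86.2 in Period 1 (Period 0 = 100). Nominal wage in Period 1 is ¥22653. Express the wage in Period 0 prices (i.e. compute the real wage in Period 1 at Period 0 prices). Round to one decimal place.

26279.6

Real = Nominal ÷ (Index/100) = 22653 ÷ (86.2/100)
     = 22653 ÷ 0.862 = 26279.5824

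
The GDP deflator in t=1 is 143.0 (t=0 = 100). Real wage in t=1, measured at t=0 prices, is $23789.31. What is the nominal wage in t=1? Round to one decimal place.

Nominal = Real × (Index/100) = 23789.31 × (143.0/100)
        = 23789.31 × 1.430 = 34018.7133

34018.7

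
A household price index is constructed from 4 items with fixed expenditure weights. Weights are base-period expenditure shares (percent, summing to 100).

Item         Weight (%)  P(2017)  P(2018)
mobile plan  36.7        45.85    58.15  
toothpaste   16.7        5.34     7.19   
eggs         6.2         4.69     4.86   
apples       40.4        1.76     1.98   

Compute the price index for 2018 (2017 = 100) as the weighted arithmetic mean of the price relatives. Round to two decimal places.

mobile plan: 36.7 × (58.15/45.85) = 36.7 × 1.268266 = 46.5454
toothpaste: 16.7 × (7.19/5.34) = 16.7 × 1.346442 = 22.4856
eggs: 6.2 × (4.86/4.69) = 6.2 × 1.036247 = 6.4247
apples: 40.4 × (1.98/1.76) = 40.4 × 1.125000 = 45.4500
Index = Σ wᵢ·(p₁ᵢ/p₀ᵢ) = 46.5454 + 22.4856 + 6.4247 + 45.4500 = 120.9057

120.91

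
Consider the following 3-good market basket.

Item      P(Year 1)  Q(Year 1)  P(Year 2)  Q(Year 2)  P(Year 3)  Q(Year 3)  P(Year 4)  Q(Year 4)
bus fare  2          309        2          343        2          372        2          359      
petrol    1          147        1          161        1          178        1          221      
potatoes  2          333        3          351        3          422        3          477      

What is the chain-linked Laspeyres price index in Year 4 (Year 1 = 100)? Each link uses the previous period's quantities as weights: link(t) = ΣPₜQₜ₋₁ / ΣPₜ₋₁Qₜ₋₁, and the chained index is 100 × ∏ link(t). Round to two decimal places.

Link Year 1→Year 2:
ΣP(Year 2)Q(Year 1) = 2×309 + 1×147 + 3×333 = 618 + 147 + 999 = 1764
ΣP(Year 1)Q(Year 1) = 2×309 + 1×147 + 2×333 = 618 + 147 + 666 = 1431
link = 1764/1431 = 1.232704
Link Year 2→Year 3:
ΣP(Year 3)Q(Year 2) = 2×343 + 1×161 + 3×351 = 686 + 161 + 1053 = 1900
ΣP(Year 2)Q(Year 2) = 2×343 + 1×161 + 3×351 = 686 + 161 + 1053 = 1900
link = 1900/1900 = 1.000000
Link Year 3→Year 4:
ΣP(Year 4)Q(Year 3) = 2×372 + 1×178 + 3×422 = 744 + 178 + 1266 = 2188
ΣP(Year 3)Q(Year 3) = 2×372 + 1×178 + 3×422 = 744 + 178 + 1266 = 2188
link = 2188/2188 = 1.000000
Chained index = 100 × 1.232704 × 1.000000 × 1.000000 = 123.2704

123.27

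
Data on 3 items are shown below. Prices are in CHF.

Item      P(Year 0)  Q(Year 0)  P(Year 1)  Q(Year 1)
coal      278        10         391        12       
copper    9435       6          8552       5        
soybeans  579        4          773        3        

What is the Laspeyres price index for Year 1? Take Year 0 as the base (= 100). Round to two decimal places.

Laspeyres price index uses base-period quantities as weights.
ΣP(Year 1)·Q(Year 0) = 391×10 + 8552×6 + 773×4 = 3910 + 51312 + 3092 = 58314
ΣP(Year 0)·Q(Year 0) = 278×10 + 9435×6 + 579×4 = 2780 + 56610 + 2316 = 61706
Index = 58314 / 61706 × 100 = 94.5030

94.50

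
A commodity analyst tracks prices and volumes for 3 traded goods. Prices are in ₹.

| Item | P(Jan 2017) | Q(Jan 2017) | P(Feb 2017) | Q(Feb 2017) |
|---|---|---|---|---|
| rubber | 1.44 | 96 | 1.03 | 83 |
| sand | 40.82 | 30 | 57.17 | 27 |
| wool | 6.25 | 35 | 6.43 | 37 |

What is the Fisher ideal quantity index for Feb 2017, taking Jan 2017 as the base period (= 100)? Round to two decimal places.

Laspeyres component (base-period weights):
ΣP(Jan 2017)Q(Feb 2017) = 1.44×83 + 40.82×27 + 6.25×37 = 119.52 + 1102.14 + 231.25 = 1452.91
ΣP(Jan 2017)Q(Jan 2017) = 1.44×96 + 40.82×30 + 6.25×35 = 138.24 + 1224.6 + 218.75 = 1581.59
L = 1452.91 / 1581.59 × 100 = 91.8639
Paasche component (current-period weights):
ΣP(Feb 2017)Q(Feb 2017) = 1.03×83 + 57.17×27 + 6.43×37 = 85.49 + 1543.59 + 237.91 = 1866.99
ΣP(Feb 2017)Q(Jan 2017) = 1.03×96 + 57.17×30 + 6.43×35 = 98.88 + 1715.1 + 225.05 = 2039.03
P = 1866.99 / 2039.03 × 100 = 91.5627
Fisher = √(L × P) = √(91.8639 × 91.5627) = 91.7131

91.71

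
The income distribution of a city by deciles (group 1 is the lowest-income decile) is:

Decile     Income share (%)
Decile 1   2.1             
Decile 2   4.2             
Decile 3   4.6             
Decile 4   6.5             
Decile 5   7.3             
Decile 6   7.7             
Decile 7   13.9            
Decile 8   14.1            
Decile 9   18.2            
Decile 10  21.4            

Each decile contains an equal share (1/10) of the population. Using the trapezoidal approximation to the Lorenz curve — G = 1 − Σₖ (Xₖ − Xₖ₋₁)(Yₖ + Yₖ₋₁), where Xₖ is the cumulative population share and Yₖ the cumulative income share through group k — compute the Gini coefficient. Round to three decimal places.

Cumulative income shares Yₖ: 0.0210, 0.0630, 0.1090, 0.1740, 0.2470, 0.3240, 0.4630, 0.6040, 0.7860, 1.0000
Σ (Xₖ−Xₖ₋₁)(Yₖ+Yₖ₋₁) = (1/10)(0.0210+0.0000) + (1/10)(0.0630+0.0210) + (1/10)(0.1090+0.0630) + (1/10)(0.1740+0.1090) + (1/10)(0.2470+0.1740) + (1/10)(0.3240+0.2470) + (1/10)(0.4630+0.3240) + (1/10)(0.6040+0.4630) + (1/10)(0.7860+0.6040) + (1/10)(1.0000+0.7860)
  = 0.0021 + 0.0084 + 0.0172 + 0.0283 + 0.0421 + 0.0571 + 0.0787 + 0.1067 + 0.1390 + 0.1786 = 0.6582
G = 1 − 0.6582 = 0.3418

0.342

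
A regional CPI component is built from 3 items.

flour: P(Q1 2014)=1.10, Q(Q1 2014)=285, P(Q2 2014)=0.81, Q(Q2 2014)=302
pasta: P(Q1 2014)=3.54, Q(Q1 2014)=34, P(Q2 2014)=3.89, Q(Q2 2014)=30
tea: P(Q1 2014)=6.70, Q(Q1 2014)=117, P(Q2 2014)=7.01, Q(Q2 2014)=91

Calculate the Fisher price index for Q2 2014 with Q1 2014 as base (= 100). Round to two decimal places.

Laspeyres component (base-period weights):
ΣP(Q2 2014)Q(Q1 2014) = 0.81×285 + 3.89×34 + 7.01×117 = 230.85 + 132.26 + 820.17 = 1183.28
ΣP(Q1 2014)Q(Q1 2014) = 1.10×285 + 3.54×34 + 6.70×117 = 313.5 + 120.36 + 783.9 = 1217.76
L = 1183.28 / 1217.76 × 100 = 97.1686
Paasche component (current-period weights):
ΣP(Q2 2014)Q(Q2 2014) = 0.81×302 + 3.89×30 + 7.01×91 = 244.62 + 116.7 + 637.91 = 999.23
ΣP(Q1 2014)Q(Q2 2014) = 1.10×302 + 3.54×30 + 6.70×91 = 332.2 + 106.2 + 609.7 = 1048.1
P = 999.23 / 1048.1 × 100 = 95.3373
Fisher = √(L × P) = √(97.1686 × 95.3373) = 96.2486

96.25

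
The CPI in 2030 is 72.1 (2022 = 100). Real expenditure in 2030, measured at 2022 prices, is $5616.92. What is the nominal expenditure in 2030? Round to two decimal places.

Nominal = Real × (Index/100) = 5616.92 × (72.1/100)
        = 5616.92 × 0.721 = 4049.7993

4049.80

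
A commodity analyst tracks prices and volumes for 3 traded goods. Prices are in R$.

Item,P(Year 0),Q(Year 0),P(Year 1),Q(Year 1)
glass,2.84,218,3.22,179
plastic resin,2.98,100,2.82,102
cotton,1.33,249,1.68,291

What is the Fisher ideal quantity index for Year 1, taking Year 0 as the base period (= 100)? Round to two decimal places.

Laspeyres component (base-period weights):
ΣP(Year 0)Q(Year 1) = 2.84×179 + 2.98×102 + 1.33×291 = 508.36 + 303.96 + 387.03 = 1199.35
ΣP(Year 0)Q(Year 0) = 2.84×218 + 2.98×100 + 1.33×249 = 619.12 + 298 + 331.17 = 1248.29
L = 1199.35 / 1248.29 × 100 = 96.0794
Paasche component (current-period weights):
ΣP(Year 1)Q(Year 1) = 3.22×179 + 2.82×102 + 1.68×291 = 576.38 + 287.64 + 488.88 = 1352.9
ΣP(Year 1)Q(Year 0) = 3.22×218 + 2.82×100 + 1.68×249 = 701.96 + 282 + 418.32 = 1402.28
P = 1352.9 / 1402.28 × 100 = 96.4786
Fisher = √(L × P) = √(96.0794 × 96.4786) = 96.2788

96.28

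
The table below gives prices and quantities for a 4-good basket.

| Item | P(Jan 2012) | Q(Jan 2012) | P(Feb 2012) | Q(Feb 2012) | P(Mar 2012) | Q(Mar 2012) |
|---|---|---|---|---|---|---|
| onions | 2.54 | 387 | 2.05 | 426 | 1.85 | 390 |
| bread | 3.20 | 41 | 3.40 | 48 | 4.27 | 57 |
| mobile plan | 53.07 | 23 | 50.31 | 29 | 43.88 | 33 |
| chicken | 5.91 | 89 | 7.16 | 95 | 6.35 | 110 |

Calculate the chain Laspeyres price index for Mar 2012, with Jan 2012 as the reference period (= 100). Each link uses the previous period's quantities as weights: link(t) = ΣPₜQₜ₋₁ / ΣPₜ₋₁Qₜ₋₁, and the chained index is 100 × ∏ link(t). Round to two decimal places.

86.12

Link Jan 2012→Feb 2012:
ΣP(Feb 2012)Q(Jan 2012) = 2.05×387 + 3.40×41 + 50.31×23 + 7.16×89 = 793.35 + 139.4 + 1157.13 + 637.24 = 2727.12
ΣP(Jan 2012)Q(Jan 2012) = 2.54×387 + 3.20×41 + 53.07×23 + 5.91×89 = 982.98 + 131.2 + 1220.61 + 525.99 = 2860.78
link = 2727.12/2860.78 = 0.953278
Link Feb 2012→Mar 2012:
ΣP(Mar 2012)Q(Feb 2012) = 1.85×426 + 4.27×48 + 43.88×29 + 6.35×95 = 788.1 + 204.96 + 1272.52 + 603.25 = 2868.83
ΣP(Feb 2012)Q(Feb 2012) = 2.05×426 + 3.40×48 + 50.31×29 + 7.16×95 = 873.3 + 163.2 + 1458.99 + 680.2 = 3175.69
link = 2868.83/3175.69 = 0.903372
Chained index = 100 × 0.953278 × 0.903372 = 86.1165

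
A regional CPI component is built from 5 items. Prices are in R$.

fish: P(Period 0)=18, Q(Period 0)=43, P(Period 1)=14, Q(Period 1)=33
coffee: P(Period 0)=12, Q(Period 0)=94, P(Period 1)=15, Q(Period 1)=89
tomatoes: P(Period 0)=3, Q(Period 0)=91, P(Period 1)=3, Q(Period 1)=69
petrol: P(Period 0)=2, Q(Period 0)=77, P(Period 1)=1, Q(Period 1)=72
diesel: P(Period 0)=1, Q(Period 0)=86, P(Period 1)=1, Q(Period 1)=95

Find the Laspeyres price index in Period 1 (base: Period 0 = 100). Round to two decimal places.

101.37

Laspeyres price index uses base-period quantities as weights.
ΣP(Period 1)·Q(Period 0) = 14×43 + 15×94 + 3×91 + 1×77 + 1×86 = 602 + 1410 + 273 + 77 + 86 = 2448
ΣP(Period 0)·Q(Period 0) = 18×43 + 12×94 + 3×91 + 2×77 + 1×86 = 774 + 1128 + 273 + 154 + 86 = 2415
Index = 2448 / 2415 × 100 = 101.3665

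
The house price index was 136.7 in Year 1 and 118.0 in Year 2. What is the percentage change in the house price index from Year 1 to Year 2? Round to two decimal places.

Change = (118.0 − 136.7) / 136.7 × 100
       = -18.7 / 136.7 × 100 = -13.6796%

-13.68%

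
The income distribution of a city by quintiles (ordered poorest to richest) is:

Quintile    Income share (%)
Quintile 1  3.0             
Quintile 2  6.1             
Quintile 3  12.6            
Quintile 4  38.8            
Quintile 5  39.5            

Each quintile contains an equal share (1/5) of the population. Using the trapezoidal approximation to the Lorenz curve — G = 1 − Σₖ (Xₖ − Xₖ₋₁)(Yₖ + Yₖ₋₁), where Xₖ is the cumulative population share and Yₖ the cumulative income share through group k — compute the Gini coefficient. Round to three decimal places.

0.423

Cumulative income shares Yₖ: 0.0300, 0.0910, 0.2170, 0.6050, 1.0000
Σ (Xₖ−Xₖ₋₁)(Yₖ+Yₖ₋₁) = (1/5)(0.0300+0.0000) + (1/5)(0.0910+0.0300) + (1/5)(0.2170+0.0910) + (1/5)(0.6050+0.2170) + (1/5)(1.0000+0.6050)
  = 0.0060 + 0.0242 + 0.0616 + 0.1644 + 0.3210 = 0.5772
G = 1 − 0.5772 = 0.4228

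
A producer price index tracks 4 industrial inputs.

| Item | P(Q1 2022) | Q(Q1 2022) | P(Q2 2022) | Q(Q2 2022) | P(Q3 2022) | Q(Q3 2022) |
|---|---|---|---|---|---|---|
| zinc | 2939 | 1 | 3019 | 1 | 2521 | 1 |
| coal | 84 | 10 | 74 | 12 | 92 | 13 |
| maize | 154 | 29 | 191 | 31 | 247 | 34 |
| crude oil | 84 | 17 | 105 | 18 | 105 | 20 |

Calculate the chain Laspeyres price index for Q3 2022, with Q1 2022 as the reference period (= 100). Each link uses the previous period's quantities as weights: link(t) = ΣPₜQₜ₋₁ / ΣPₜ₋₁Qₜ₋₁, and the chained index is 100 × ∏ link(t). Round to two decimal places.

128.79

Link Q1 2022→Q2 2022:
ΣP(Q2 2022)Q(Q1 2022) = 3019×1 + 74×10 + 191×29 + 105×17 = 3019 + 740 + 5539 + 1785 = 11083
ΣP(Q1 2022)Q(Q1 2022) = 2939×1 + 84×10 + 154×29 + 84×17 = 2939 + 840 + 4466 + 1428 = 9673
link = 11083/9673 = 1.145767
Link Q2 2022→Q3 2022:
ΣP(Q3 2022)Q(Q2 2022) = 2521×1 + 92×12 + 247×31 + 105×18 = 2521 + 1104 + 7657 + 1890 = 13172
ΣP(Q2 2022)Q(Q2 2022) = 3019×1 + 74×12 + 191×31 + 105×18 = 3019 + 888 + 5921 + 1890 = 11718
link = 13172/11718 = 1.124083
Chained index = 100 × 1.145767 × 1.124083 = 128.7936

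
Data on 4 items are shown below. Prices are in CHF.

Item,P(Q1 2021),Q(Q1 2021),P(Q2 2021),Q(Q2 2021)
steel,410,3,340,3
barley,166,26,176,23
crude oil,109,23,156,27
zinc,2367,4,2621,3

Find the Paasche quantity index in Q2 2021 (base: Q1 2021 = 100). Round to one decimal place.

87.2

Paasche quantity index uses current-period prices as weights.
ΣP(Q2 2021)·Q(Q2 2021) = 340×3 + 176×23 + 156×27 + 2621×3 = 1020 + 4048 + 4212 + 7863 = 17143
ΣP(Q2 2021)·Q(Q1 2021) = 340×3 + 176×26 + 156×23 + 2621×4 = 1020 + 4576 + 3588 + 10484 = 19668
Index = 17143 / 19668 × 100 = 87.1619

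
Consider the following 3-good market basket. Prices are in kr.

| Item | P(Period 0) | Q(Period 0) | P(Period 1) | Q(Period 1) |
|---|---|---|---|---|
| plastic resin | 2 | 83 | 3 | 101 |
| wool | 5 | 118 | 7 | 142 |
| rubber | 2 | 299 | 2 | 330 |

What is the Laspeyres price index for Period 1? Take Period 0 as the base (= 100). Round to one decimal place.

123.6

Laspeyres price index uses base-period quantities as weights.
ΣP(Period 1)·Q(Period 0) = 3×83 + 7×118 + 2×299 = 249 + 826 + 598 = 1673
ΣP(Period 0)·Q(Period 0) = 2×83 + 5×118 + 2×299 = 166 + 590 + 598 = 1354
Index = 1673 / 1354 × 100 = 123.5598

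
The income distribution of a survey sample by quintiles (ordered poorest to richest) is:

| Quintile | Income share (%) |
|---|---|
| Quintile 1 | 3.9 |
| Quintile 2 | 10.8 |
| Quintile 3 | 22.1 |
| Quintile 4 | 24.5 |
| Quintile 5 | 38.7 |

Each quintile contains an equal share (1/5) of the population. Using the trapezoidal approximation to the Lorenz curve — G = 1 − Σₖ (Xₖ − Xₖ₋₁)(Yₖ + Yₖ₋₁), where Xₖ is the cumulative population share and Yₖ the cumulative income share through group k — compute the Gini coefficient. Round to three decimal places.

0.333

Cumulative income shares Yₖ: 0.0390, 0.1470, 0.3680, 0.6130, 1.0000
Σ (Xₖ−Xₖ₋₁)(Yₖ+Yₖ₋₁) = (1/5)(0.0390+0.0000) + (1/5)(0.1470+0.0390) + (1/5)(0.3680+0.1470) + (1/5)(0.6130+0.3680) + (1/5)(1.0000+0.6130)
  = 0.0078 + 0.0372 + 0.1030 + 0.1962 + 0.3226 = 0.6668
G = 1 − 0.6668 = 0.3332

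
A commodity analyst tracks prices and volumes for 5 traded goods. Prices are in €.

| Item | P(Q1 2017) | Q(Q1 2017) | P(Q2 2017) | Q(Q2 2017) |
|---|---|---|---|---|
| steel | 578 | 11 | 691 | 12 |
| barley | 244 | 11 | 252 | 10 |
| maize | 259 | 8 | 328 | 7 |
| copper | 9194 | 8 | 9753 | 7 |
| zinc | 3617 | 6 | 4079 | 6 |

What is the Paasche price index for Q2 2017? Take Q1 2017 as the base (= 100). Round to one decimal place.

Paasche price index uses current-period quantities as weights.
ΣP(Q2 2017)·Q(Q2 2017) = 691×12 + 252×10 + 328×7 + 9753×7 + 4079×6 = 8292 + 2520 + 2296 + 68271 + 24474 = 105853
ΣP(Q1 2017)·Q(Q2 2017) = 578×12 + 244×10 + 259×7 + 9194×7 + 3617×6 = 6936 + 2440 + 1813 + 64358 + 21702 = 97249
Index = 105853 / 97249 × 100 = 108.8474

108.8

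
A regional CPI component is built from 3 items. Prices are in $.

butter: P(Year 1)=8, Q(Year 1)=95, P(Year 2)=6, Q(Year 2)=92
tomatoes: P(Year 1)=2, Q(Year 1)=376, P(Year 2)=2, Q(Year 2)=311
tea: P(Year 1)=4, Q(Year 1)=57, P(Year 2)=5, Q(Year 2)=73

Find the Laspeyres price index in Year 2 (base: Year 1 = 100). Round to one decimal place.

92.4

Laspeyres price index uses base-period quantities as weights.
ΣP(Year 2)·Q(Year 1) = 6×95 + 2×376 + 5×57 = 570 + 752 + 285 = 1607
ΣP(Year 1)·Q(Year 1) = 8×95 + 2×376 + 4×57 = 760 + 752 + 228 = 1740
Index = 1607 / 1740 × 100 = 92.3563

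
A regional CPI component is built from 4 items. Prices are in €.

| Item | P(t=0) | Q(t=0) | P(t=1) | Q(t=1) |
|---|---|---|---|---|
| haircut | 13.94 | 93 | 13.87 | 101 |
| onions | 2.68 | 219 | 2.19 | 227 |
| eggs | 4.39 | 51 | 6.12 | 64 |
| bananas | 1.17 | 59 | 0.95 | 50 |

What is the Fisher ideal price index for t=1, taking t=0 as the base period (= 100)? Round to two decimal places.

98.72

Laspeyres component (base-period weights):
ΣP(t=1)Q(t=0) = 13.87×93 + 2.19×219 + 6.12×51 + 0.95×59 = 1289.91 + 479.61 + 312.12 + 56.05 = 2137.69
ΣP(t=0)Q(t=0) = 13.94×93 + 2.68×219 + 4.39×51 + 1.17×59 = 1296.42 + 586.92 + 223.89 + 69.03 = 2176.26
L = 2137.69 / 2176.26 × 100 = 98.2277
Paasche component (current-period weights):
ΣP(t=1)Q(t=1) = 13.87×101 + 2.19×227 + 6.12×64 + 0.95×50 = 1400.87 + 497.13 + 391.68 + 47.5 = 2337.18
ΣP(t=0)Q(t=1) = 13.94×101 + 2.68×227 + 4.39×64 + 1.17×50 = 1407.94 + 608.36 + 280.96 + 58.5 = 2355.76
P = 2337.18 / 2355.76 × 100 = 99.2113
Fisher = √(L × P) = √(98.2277 × 99.2113) = 98.7183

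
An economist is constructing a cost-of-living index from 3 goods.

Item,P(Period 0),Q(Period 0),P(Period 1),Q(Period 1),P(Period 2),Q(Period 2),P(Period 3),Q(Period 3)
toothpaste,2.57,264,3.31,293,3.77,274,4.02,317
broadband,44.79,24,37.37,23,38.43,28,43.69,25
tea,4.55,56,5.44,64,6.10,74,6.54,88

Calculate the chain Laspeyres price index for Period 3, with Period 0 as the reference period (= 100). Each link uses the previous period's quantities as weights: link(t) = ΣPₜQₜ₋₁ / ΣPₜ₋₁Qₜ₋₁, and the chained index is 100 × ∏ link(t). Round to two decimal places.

123.85

Link Period 0→Period 1:
ΣP(Period 1)Q(Period 0) = 3.31×264 + 37.37×24 + 5.44×56 = 873.84 + 896.88 + 304.64 = 2075.36
ΣP(Period 0)Q(Period 0) = 2.57×264 + 44.79×24 + 4.55×56 = 678.48 + 1074.96 + 254.8 = 2008.24
link = 2075.36/2008.24 = 1.033422
Link Period 1→Period 2:
ΣP(Period 2)Q(Period 1) = 3.77×293 + 38.43×23 + 6.10×64 = 1104.61 + 883.89 + 390.4 = 2378.9
ΣP(Period 1)Q(Period 1) = 3.31×293 + 37.37×23 + 5.44×64 = 969.83 + 859.51 + 348.16 = 2177.5
link = 2378.9/2177.5 = 1.092491
Link Period 2→Period 3:
ΣP(Period 3)Q(Period 2) = 4.02×274 + 43.69×28 + 6.54×74 = 1101.48 + 1223.32 + 483.96 = 2808.76
ΣP(Period 2)Q(Period 2) = 3.77×274 + 38.43×28 + 6.10×74 = 1032.98 + 1076.04 + 451.4 = 2560.42
link = 2808.76/2560.42 = 1.096992
Chained index = 100 × 1.033422 × 1.092491 × 1.096992 = 123.8509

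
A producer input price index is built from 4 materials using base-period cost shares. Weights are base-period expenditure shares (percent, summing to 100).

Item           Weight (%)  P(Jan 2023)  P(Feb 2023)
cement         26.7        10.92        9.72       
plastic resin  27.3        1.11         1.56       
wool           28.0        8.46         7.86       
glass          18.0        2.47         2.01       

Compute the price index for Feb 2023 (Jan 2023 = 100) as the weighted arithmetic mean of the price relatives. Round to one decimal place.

102.8

cement: 26.7 × (9.72/10.92) = 26.7 × 0.890110 = 23.7659
plastic resin: 27.3 × (1.56/1.11) = 27.3 × 1.405405 = 38.3676
wool: 28.0 × (7.86/8.46) = 28.0 × 0.929078 = 26.0142
glass: 18.0 × (2.01/2.47) = 18.0 × 0.813765 = 14.6478
Index = Σ wᵢ·(p₁ᵢ/p₀ᵢ) = 23.7659 + 38.3676 + 26.0142 + 14.6478 = 102.7955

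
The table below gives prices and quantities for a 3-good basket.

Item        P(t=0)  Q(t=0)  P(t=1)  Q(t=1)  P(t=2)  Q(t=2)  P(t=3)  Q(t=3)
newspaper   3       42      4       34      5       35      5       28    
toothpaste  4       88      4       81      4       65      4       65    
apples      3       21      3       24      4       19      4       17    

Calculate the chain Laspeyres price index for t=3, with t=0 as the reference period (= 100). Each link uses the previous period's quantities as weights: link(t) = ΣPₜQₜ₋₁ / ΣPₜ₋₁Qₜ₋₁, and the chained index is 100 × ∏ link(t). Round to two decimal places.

119.51

Link t=0→t=1:
ΣP(t=1)Q(t=0) = 4×42 + 4×88 + 3×21 = 168 + 352 + 63 = 583
ΣP(t=0)Q(t=0) = 3×42 + 4×88 + 3×21 = 126 + 352 + 63 = 541
link = 583/541 = 1.077634
Link t=1→t=2:
ΣP(t=2)Q(t=1) = 5×34 + 4×81 + 4×24 = 170 + 324 + 96 = 590
ΣP(t=1)Q(t=1) = 4×34 + 4×81 + 3×24 = 136 + 324 + 72 = 532
link = 590/532 = 1.109023
Link t=2→t=3:
ΣP(t=3)Q(t=2) = 5×35 + 4×65 + 4×19 = 175 + 260 + 76 = 511
ΣP(t=2)Q(t=2) = 5×35 + 4×65 + 4×19 = 175 + 260 + 76 = 511
link = 511/511 = 1.000000
Chained index = 100 × 1.077634 × 1.109023 × 1.000000 = 119.5120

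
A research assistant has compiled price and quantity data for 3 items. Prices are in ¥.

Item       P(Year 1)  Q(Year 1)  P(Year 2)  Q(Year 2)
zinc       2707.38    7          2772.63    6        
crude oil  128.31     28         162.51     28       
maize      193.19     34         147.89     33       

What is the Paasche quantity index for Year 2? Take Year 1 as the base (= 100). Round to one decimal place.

89.9

Paasche quantity index uses current-period prices as weights.
ΣP(Year 2)·Q(Year 2) = 2772.63×6 + 162.51×28 + 147.89×33 = 16635.78 + 4550.28 + 4880.37 = 26066.43
ΣP(Year 2)·Q(Year 1) = 2772.63×7 + 162.51×28 + 147.89×34 = 19408.41 + 4550.28 + 5028.26 = 28986.95
Index = 26066.43 / 28986.95 × 100 = 89.9247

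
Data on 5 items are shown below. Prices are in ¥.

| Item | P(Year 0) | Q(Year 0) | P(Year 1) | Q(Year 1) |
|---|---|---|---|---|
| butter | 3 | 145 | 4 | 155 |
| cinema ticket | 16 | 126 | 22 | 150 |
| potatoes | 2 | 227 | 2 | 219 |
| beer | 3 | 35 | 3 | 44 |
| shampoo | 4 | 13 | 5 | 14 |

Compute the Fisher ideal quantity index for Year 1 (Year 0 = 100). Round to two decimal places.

114.35

Laspeyres component (base-period weights):
ΣP(Year 0)Q(Year 1) = 3×155 + 16×150 + 2×219 + 3×44 + 4×14 = 465 + 2400 + 438 + 132 + 56 = 3491
ΣP(Year 0)Q(Year 0) = 3×145 + 16×126 + 2×227 + 3×35 + 4×13 = 435 + 2016 + 454 + 105 + 52 = 3062
L = 3491 / 3062 × 100 = 114.0105
Paasche component (current-period weights):
ΣP(Year 1)Q(Year 1) = 4×155 + 22×150 + 2×219 + 3×44 + 5×14 = 620 + 3300 + 438 + 132 + 70 = 4560
ΣP(Year 1)Q(Year 0) = 4×145 + 22×126 + 2×227 + 3×35 + 5×13 = 580 + 2772 + 454 + 105 + 65 = 3976
P = 4560 / 3976 × 100 = 114.6881
Fisher = √(L × P) = √(114.0105 × 114.6881) = 114.3488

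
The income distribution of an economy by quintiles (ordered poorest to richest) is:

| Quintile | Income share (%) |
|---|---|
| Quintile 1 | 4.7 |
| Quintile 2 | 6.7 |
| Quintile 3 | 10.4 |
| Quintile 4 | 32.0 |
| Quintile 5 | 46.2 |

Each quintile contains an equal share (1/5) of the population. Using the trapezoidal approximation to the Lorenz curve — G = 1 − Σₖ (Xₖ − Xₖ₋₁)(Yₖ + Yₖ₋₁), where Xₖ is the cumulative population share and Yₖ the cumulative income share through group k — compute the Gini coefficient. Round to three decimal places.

0.433

Cumulative income shares Yₖ: 0.0470, 0.1140, 0.2180, 0.5380, 1.0000
Σ (Xₖ−Xₖ₋₁)(Yₖ+Yₖ₋₁) = (1/5)(0.0470+0.0000) + (1/5)(0.1140+0.0470) + (1/5)(0.2180+0.1140) + (1/5)(0.5380+0.2180) + (1/5)(1.0000+0.5380)
  = 0.0094 + 0.0322 + 0.0664 + 0.1512 + 0.3076 = 0.5668
G = 1 − 0.5668 = 0.4332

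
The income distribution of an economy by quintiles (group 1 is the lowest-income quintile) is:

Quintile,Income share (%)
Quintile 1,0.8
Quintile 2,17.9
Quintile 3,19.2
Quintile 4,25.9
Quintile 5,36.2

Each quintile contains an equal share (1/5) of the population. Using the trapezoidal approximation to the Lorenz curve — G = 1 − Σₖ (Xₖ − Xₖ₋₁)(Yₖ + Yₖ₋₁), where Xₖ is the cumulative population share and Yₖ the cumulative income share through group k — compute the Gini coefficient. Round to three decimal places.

Cumulative income shares Yₖ: 0.0080, 0.1870, 0.3790, 0.6380, 1.0000
Σ (Xₖ−Xₖ₋₁)(Yₖ+Yₖ₋₁) = (1/5)(0.0080+0.0000) + (1/5)(0.1870+0.0080) + (1/5)(0.3790+0.1870) + (1/5)(0.6380+0.3790) + (1/5)(1.0000+0.6380)
  = 0.0016 + 0.0390 + 0.1132 + 0.2034 + 0.3276 = 0.6848
G = 1 − 0.6848 = 0.3152

0.315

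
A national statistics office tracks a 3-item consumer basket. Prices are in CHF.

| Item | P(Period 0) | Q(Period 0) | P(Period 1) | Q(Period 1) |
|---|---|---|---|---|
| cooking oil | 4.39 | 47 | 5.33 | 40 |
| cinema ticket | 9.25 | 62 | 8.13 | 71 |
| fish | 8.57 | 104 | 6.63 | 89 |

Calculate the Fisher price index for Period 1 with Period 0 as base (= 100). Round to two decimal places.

86.48

Laspeyres component (base-period weights):
ΣP(Period 1)Q(Period 0) = 5.33×47 + 8.13×62 + 6.63×104 = 250.51 + 504.06 + 689.52 = 1444.09
ΣP(Period 0)Q(Period 0) = 4.39×47 + 9.25×62 + 8.57×104 = 206.33 + 573.5 + 891.28 = 1671.11
L = 1444.09 / 1671.11 × 100 = 86.4150
Paasche component (current-period weights):
ΣP(Period 1)Q(Period 1) = 5.33×40 + 8.13×71 + 6.63×89 = 213.2 + 577.23 + 590.07 = 1380.5
ΣP(Period 0)Q(Period 1) = 4.39×40 + 9.25×71 + 8.57×89 = 175.6 + 656.75 + 762.73 = 1595.08
P = 1380.5 / 1595.08 × 100 = 86.5474
Fisher = √(L × P) = √(86.4150 × 86.5474) = 86.4812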